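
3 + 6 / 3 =5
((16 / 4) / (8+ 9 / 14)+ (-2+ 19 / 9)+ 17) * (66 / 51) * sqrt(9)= 38276 / 561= 68.23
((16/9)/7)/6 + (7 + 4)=2087/189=11.04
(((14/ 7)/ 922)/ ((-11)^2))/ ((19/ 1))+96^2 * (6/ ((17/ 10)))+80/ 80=586066590720/ 18017263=32528.06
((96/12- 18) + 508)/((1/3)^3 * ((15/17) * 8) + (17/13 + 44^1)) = 990522/90637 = 10.93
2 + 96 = 98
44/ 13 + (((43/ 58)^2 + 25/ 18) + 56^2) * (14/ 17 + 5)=13588120733/ 743444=18277.26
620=620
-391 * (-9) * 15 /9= 5865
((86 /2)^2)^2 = 3418801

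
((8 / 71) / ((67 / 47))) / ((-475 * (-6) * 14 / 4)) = 376 / 47451075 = 0.00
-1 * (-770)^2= -592900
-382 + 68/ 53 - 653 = -54787/ 53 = -1033.72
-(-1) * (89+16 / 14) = 631 / 7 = 90.14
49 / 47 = 1.04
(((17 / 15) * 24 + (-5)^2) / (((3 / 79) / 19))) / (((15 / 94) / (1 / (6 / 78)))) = 53192438 / 25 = 2127697.52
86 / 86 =1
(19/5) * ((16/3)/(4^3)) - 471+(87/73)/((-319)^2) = -7234129657/15369420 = -470.68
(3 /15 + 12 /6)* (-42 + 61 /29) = -12727 /145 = -87.77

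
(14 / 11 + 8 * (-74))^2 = 42224004 / 121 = 348958.71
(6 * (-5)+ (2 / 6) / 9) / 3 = -809 / 81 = -9.99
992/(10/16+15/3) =7936/45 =176.36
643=643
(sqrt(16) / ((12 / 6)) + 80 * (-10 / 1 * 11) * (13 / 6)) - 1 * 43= -19107.67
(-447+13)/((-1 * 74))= 217/37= 5.86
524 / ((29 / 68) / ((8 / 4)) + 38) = 71264 / 5197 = 13.71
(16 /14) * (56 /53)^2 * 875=3136000 /2809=1116.41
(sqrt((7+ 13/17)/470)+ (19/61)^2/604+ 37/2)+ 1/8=sqrt(263670)/3995+ 83719501/4494968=18.75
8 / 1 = 8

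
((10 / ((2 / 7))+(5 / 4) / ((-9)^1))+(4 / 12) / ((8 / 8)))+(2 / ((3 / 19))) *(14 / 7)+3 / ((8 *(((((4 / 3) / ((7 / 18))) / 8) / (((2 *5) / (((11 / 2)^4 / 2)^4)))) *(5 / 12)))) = 100124461373516462275 / 1654190275088597796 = 60.53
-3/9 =-1/3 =-0.33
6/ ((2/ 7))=21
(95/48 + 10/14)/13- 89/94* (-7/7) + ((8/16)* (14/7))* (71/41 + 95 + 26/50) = 20707354943/210428400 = 98.41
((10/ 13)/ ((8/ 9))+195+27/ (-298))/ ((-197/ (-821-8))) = 1257479427/ 1526356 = 823.84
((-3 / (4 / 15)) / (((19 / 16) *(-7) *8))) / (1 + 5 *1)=15 / 532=0.03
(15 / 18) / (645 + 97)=5 / 4452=0.00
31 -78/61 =29.72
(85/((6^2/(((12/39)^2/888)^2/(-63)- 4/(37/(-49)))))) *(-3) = -2495589777050/66509115309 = -37.52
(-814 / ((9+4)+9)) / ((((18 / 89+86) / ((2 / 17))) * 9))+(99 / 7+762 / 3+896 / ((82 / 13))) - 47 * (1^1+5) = 3084569591 / 24063228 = 128.19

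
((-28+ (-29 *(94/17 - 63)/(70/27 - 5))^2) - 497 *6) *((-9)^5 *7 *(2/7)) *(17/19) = -68678232012651438/1364675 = -50325705397.00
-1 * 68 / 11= -68 / 11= -6.18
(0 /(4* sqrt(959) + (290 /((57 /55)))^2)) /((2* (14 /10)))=0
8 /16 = 1 /2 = 0.50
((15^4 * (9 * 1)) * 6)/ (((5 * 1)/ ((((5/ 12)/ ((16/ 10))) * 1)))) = 2278125/ 16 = 142382.81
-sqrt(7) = -2.65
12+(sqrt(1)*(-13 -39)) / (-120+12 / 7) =2575 / 207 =12.44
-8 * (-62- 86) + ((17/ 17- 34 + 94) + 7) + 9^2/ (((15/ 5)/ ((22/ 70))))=44117/ 35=1260.49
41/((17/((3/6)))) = 41/34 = 1.21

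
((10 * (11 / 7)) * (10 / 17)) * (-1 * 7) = -1100 / 17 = -64.71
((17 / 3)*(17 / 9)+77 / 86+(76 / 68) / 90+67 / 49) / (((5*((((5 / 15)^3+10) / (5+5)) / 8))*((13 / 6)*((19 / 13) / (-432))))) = -2602779277824 / 922160155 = -2822.48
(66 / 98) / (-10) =-33 / 490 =-0.07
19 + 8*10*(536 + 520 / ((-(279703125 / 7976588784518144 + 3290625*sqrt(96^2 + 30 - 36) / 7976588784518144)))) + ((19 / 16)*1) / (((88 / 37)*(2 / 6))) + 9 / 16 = 24438736773521179832477 / 5659632000 - 1021003364418322432*sqrt(9210) / 20098125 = -557222357630.37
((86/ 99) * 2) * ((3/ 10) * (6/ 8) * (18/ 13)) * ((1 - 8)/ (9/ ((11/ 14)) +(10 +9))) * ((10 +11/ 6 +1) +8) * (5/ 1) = -22575/ 1742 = -12.96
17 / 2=8.50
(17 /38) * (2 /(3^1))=17 /57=0.30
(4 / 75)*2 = 8 / 75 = 0.11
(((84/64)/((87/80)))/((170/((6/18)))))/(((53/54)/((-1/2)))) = -63/52258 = -0.00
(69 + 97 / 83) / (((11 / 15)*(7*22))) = 6240 / 10043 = 0.62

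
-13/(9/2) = -26/9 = -2.89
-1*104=-104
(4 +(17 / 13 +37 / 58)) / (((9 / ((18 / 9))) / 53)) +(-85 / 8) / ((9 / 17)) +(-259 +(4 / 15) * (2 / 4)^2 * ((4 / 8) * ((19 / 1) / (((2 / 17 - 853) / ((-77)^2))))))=-140006631421 / 655934760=-213.45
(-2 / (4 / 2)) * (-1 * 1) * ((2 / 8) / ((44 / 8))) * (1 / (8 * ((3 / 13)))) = 13 / 528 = 0.02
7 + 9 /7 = 58 /7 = 8.29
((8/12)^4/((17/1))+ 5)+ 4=12409/1377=9.01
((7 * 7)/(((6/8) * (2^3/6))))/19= 49/19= 2.58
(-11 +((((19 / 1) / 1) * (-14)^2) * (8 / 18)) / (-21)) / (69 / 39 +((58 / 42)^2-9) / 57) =-29349775 / 537487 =-54.61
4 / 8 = 1 / 2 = 0.50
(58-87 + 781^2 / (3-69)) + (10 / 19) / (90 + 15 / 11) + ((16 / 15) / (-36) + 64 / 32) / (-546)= -124272618029 / 13404690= -9270.83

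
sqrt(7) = 2.65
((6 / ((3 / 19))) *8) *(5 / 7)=1520 / 7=217.14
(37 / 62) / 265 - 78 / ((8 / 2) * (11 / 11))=-160174 / 8215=-19.50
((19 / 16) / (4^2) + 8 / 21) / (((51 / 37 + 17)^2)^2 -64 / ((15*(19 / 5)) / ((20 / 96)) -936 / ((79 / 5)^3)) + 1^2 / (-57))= 0.00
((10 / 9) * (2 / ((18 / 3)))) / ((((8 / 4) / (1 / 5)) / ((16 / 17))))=16 / 459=0.03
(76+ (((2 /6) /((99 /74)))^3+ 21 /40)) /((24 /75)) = 401042552065 /1676676672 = 239.19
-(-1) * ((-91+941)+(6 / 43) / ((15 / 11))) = 182772 / 215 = 850.10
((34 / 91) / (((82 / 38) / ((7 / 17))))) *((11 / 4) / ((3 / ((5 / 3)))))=1045 / 9594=0.11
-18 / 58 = -9 / 29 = -0.31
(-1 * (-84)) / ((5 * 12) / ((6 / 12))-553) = -84 / 433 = -0.19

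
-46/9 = -5.11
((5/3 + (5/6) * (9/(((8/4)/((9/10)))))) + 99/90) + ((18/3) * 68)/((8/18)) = 110897/120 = 924.14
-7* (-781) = 5467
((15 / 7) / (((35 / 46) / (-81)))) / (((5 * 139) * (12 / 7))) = -1863 / 9730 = -0.19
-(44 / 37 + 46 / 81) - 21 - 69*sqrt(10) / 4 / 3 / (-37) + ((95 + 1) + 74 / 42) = 23*sqrt(10) / 148 + 1573526 / 20979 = 75.50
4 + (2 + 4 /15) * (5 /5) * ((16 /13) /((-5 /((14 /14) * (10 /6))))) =1796 /585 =3.07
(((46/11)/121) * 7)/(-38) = -161/25289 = -0.01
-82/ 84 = -41/ 42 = -0.98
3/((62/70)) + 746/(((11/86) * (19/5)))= 9966125/6479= 1538.22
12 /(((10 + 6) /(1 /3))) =0.25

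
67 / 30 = 2.23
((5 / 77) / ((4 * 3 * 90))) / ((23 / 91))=13 / 54648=0.00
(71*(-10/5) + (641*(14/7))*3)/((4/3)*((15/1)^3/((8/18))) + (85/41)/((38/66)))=0.37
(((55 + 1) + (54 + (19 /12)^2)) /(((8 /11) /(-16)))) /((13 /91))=-1247477 /72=-17326.07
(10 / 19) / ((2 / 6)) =1.58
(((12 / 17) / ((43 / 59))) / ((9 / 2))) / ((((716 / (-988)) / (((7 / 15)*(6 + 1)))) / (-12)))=22850464 / 1962735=11.64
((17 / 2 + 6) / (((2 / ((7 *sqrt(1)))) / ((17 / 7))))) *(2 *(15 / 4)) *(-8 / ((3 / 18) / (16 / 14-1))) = -44370 / 7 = -6338.57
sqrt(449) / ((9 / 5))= 5 * sqrt(449) / 9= 11.77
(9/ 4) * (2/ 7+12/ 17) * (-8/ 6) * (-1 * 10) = 29.75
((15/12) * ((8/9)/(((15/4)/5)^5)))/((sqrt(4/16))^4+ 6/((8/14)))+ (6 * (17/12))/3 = 2422097/739206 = 3.28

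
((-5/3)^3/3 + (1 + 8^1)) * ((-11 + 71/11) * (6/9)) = -60400/2673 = -22.60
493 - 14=479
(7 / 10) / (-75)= -7 / 750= -0.01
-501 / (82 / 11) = -5511 / 82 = -67.21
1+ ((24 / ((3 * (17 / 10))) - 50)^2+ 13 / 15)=8901592 / 4335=2053.42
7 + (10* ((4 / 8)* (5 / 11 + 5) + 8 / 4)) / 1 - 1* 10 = 487 / 11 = 44.27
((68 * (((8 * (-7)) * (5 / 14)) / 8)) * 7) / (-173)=1190 / 173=6.88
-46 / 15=-3.07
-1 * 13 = -13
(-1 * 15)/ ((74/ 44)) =-330/ 37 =-8.92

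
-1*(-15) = 15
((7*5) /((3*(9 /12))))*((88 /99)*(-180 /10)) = -2240 /9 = -248.89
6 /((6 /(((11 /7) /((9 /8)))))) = 1.40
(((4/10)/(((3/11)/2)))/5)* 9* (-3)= -396/25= -15.84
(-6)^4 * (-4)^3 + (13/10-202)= -83144.70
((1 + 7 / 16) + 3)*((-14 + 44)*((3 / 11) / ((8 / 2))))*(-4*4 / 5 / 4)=-639 / 88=-7.26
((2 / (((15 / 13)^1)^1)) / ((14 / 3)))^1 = 0.37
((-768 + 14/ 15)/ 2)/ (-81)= 5753/ 1215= 4.73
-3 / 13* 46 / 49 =-138 / 637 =-0.22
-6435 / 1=-6435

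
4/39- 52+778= 28318/39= 726.10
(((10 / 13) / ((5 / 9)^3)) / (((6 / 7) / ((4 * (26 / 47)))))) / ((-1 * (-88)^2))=-1701 / 1137400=-0.00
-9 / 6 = -3 / 2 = -1.50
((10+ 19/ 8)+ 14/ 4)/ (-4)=-127/ 32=-3.97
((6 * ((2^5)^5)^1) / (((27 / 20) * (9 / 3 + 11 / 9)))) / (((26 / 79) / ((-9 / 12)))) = -19881000960 / 247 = -80489882.43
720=720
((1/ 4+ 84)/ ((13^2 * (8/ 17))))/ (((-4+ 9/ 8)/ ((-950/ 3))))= 2721275/ 23322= 116.68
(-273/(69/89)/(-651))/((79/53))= 61321/168981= 0.36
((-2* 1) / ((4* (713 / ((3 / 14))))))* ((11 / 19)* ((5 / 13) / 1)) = -165 / 4931108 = -0.00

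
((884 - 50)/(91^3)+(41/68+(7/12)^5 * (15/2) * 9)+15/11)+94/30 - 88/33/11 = 9.42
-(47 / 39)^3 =-103823 / 59319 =-1.75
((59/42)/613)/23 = 59/592158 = 0.00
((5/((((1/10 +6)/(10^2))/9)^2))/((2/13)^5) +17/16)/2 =75186832563257/119072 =631440074.60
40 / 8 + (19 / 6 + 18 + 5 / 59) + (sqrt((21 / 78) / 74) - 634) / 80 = sqrt(3367) / 76960 + 129751 / 7080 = 18.33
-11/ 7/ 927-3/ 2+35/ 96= -1.14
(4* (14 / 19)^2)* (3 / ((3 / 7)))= 5488 / 361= 15.20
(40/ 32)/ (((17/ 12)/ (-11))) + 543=9066/ 17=533.29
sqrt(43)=6.56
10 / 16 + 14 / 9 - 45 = -3083 / 72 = -42.82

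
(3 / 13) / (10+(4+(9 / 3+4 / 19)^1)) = 19 / 1417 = 0.01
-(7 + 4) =-11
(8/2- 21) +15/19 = -308/19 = -16.21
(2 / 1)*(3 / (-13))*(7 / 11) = -0.29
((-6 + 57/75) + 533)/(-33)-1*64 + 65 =-4123/275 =-14.99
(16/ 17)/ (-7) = -16/ 119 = -0.13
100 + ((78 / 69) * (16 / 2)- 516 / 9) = 3568 / 69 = 51.71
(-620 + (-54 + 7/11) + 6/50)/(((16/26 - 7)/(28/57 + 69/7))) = 3312622378/3035725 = 1091.21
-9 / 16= -0.56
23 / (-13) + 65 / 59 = -512 / 767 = -0.67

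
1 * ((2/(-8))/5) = -1/20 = -0.05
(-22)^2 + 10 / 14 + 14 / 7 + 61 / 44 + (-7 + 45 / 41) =6089199 / 12628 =482.20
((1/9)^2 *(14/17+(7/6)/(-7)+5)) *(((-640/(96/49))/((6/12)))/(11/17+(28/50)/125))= -1767062500/25232877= -70.03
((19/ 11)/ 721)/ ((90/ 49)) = 133/ 101970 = 0.00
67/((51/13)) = 871/51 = 17.08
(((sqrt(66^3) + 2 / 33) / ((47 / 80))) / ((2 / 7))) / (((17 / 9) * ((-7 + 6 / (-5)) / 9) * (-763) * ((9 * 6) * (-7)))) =-19800 * sqrt(66) / 24995117 - 200 / 274946287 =-0.01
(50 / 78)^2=0.41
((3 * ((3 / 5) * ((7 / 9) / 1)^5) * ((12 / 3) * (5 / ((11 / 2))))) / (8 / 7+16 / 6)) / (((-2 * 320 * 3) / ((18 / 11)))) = -117649 / 282268800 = -0.00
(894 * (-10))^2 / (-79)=-79923600 / 79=-1011691.14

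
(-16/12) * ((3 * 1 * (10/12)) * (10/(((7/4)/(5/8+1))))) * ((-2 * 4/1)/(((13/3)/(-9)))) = -3600/7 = -514.29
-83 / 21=-3.95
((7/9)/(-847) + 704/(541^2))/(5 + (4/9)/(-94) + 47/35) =779688875/3323145732236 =0.00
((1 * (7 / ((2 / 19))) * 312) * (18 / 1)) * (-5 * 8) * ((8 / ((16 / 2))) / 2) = -7469280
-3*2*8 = -48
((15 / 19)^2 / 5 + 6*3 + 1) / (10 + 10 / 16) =55232 / 30685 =1.80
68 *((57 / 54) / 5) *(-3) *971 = -627266 / 15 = -41817.73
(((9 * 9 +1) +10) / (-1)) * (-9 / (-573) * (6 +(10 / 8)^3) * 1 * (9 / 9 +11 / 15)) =-152191 / 7640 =-19.92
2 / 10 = 1 / 5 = 0.20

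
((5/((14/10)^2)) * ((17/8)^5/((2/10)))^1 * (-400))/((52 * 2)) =-22185265625/10436608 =-2125.72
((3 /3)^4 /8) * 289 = 289 /8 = 36.12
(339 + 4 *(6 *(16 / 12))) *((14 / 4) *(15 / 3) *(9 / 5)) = 23373 / 2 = 11686.50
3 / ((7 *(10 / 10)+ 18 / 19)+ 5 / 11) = 627 / 1756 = 0.36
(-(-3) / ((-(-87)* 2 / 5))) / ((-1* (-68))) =5 / 3944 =0.00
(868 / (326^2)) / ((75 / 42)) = 3038 / 664225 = 0.00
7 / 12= 0.58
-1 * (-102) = 102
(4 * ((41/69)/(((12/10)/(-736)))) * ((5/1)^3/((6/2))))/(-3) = 1640000/81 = 20246.91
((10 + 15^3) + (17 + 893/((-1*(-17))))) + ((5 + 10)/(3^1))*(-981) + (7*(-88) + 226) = -31288/17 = -1840.47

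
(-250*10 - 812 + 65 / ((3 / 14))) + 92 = -8750 / 3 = -2916.67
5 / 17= 0.29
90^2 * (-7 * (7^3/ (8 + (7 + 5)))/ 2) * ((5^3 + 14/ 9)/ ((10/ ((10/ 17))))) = -7239015/ 2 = -3619507.50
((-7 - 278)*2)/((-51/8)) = 1520/17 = 89.41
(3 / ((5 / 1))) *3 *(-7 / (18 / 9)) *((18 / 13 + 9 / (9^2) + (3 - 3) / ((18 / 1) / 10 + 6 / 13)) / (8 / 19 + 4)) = -2.13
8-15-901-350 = -1258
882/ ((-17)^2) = 882/ 289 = 3.05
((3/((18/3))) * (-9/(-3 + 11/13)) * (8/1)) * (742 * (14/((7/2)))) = 49608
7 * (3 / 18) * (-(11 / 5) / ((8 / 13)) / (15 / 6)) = -1001 / 600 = -1.67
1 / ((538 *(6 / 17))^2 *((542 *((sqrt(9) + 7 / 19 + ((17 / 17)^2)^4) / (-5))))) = -27455 / 468753400224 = -0.00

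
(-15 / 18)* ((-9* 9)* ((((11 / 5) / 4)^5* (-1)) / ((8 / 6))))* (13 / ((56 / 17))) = -2882973951 / 286720000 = -10.06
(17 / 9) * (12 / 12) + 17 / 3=68 / 9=7.56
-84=-84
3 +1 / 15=46 / 15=3.07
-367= -367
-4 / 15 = -0.27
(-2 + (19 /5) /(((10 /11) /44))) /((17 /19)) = 86412 /425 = 203.32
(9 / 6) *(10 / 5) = 3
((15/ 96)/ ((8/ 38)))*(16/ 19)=5/ 8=0.62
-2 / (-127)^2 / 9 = -2 / 145161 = -0.00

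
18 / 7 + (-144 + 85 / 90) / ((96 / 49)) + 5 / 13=-11017093 / 157248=-70.06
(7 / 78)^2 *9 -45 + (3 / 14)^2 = -743329 / 16562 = -44.88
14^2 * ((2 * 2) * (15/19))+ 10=11950/19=628.95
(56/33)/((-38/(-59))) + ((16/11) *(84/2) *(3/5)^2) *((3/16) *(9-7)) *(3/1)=429128/15675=27.38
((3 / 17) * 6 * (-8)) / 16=-9 / 17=-0.53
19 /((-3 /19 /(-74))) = 26714 /3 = 8904.67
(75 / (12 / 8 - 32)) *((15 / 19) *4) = -9000 / 1159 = -7.77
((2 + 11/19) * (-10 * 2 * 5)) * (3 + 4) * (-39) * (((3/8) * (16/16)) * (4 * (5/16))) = 33002.47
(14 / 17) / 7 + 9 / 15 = 0.72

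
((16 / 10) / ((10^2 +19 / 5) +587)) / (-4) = -1 / 1727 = -0.00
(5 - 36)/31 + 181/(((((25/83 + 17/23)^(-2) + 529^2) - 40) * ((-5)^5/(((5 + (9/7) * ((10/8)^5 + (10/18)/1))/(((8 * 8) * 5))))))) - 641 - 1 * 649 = -1291.00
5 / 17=0.29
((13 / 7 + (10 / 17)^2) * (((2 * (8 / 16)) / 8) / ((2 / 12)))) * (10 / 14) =66855 / 56644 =1.18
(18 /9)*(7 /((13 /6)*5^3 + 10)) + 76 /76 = 1769 /1685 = 1.05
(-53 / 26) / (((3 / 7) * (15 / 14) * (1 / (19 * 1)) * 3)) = -49343 / 1755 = -28.12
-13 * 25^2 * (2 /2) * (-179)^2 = -260333125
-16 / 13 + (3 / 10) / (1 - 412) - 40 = -734333 / 17810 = -41.23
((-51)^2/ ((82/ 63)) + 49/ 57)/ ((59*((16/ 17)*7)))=22693079/ 4412256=5.14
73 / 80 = 0.91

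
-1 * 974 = -974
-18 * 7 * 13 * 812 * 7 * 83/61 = -772762536/61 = -12668238.30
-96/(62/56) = -2688/31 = -86.71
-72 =-72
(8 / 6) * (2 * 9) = 24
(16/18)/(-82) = -4/369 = -0.01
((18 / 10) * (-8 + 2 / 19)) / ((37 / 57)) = -810 / 37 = -21.89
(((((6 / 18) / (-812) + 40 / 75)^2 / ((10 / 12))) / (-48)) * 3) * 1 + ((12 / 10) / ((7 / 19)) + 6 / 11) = 82274788909 / 21758352000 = 3.78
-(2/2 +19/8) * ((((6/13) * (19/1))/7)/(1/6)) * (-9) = 228.31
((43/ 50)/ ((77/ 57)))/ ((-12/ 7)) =-817/ 2200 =-0.37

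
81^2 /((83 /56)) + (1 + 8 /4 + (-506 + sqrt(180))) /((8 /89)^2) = -307179205 /5312 + 23763 * sqrt(5) /32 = -56166.92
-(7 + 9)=-16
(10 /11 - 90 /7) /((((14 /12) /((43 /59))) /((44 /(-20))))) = 47472 /2891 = 16.42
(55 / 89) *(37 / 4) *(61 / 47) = 124135 / 16732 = 7.42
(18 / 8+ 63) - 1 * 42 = 93 / 4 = 23.25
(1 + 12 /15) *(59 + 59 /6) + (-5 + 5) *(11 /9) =123.90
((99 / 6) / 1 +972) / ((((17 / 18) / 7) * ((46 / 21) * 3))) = 871857 / 782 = 1114.91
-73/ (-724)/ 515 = 0.00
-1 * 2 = -2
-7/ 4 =-1.75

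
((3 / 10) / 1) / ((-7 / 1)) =-3 / 70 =-0.04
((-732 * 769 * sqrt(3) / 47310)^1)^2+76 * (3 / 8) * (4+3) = 77618019519 / 124346450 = 624.21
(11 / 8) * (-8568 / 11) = -1071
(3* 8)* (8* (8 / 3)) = 512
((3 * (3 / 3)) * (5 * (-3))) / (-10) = 9 / 2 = 4.50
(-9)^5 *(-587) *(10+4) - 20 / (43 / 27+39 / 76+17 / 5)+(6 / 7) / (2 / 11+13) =27823298166270744 / 57336335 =485264678.43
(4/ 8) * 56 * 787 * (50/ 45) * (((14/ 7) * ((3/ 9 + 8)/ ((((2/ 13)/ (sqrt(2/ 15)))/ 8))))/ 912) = 7161700 * sqrt(30)/ 4617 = 8496.05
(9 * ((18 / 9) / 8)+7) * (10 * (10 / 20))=185 / 4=46.25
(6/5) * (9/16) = 27/40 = 0.68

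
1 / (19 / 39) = 39 / 19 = 2.05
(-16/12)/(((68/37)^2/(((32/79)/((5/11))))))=-120472/342465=-0.35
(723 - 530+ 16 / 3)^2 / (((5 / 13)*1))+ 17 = 920618 / 9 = 102290.89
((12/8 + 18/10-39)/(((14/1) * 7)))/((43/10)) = -51/602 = -0.08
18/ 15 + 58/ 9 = 7.64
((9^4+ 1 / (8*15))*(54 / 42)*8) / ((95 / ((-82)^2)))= 15881839212 / 3325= 4776493.00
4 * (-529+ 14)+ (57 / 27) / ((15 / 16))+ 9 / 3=-277391 / 135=-2054.75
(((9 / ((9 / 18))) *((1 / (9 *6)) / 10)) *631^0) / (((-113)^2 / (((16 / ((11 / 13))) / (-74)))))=-52 / 77954745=-0.00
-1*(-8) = 8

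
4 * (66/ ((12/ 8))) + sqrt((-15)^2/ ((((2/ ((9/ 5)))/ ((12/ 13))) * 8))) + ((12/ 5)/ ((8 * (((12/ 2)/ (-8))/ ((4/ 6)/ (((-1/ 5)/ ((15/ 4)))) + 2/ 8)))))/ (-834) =9 * sqrt(195)/ 26 + 1467791/ 8340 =180.83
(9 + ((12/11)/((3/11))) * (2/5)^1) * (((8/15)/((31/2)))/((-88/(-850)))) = 3604/1023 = 3.52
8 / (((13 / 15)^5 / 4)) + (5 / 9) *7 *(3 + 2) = 283676275 / 3341637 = 84.89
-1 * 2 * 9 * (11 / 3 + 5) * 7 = -1092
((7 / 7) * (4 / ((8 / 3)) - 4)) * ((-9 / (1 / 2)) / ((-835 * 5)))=-9 / 835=-0.01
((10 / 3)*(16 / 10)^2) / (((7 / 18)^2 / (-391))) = -22061.98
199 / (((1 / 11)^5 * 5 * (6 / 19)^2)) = 11569742789 / 180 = 64276348.83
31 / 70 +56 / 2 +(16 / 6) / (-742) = 316529 / 11130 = 28.44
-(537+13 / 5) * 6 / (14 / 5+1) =-852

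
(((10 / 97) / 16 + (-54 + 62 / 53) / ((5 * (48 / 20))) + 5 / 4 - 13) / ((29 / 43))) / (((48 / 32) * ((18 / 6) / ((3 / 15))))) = -85663181 / 80508060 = -1.06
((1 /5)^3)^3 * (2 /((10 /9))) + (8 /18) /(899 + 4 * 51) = 39151843 /96943359375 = 0.00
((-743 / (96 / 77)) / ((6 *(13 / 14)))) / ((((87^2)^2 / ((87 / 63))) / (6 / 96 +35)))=-10698457 / 118340891136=-0.00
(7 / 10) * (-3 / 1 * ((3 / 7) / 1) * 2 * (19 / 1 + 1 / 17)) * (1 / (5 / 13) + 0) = -37908 / 425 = -89.20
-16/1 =-16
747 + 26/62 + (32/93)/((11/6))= 254934/341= 747.61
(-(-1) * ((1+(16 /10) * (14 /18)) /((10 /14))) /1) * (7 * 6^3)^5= 620777346476507136 /25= 24831093859060285.44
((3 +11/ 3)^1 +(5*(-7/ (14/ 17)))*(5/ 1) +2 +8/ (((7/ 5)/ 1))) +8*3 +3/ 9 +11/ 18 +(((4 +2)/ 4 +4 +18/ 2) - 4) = -20497/ 126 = -162.67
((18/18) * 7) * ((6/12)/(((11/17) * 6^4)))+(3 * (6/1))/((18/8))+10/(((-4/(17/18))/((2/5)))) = 201287/28512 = 7.06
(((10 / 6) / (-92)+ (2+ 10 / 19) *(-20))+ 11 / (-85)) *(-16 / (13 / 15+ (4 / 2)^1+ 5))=45174718 / 438311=103.07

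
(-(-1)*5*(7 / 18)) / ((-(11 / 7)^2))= -1715 / 2178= -0.79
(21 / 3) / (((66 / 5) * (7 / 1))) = 0.08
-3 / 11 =-0.27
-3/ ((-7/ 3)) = 9/ 7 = 1.29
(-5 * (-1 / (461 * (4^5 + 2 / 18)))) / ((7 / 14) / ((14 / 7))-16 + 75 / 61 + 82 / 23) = -252540 / 261235043797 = -0.00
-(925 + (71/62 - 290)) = -39441/62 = -636.15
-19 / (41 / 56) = -1064 / 41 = -25.95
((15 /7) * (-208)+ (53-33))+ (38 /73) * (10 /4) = -424.41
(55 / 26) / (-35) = -11 / 182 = -0.06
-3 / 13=-0.23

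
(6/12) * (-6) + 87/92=-189/92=-2.05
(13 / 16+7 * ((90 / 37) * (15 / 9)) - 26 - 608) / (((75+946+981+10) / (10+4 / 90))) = -4495479 / 1488880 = -3.02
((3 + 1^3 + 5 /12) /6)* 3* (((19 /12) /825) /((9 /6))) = 1007 /356400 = 0.00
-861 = -861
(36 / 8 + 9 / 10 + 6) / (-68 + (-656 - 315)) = -57 / 5195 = -0.01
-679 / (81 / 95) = -64505 / 81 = -796.36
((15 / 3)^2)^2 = 625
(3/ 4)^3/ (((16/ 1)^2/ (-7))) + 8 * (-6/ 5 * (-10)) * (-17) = -26738877/ 16384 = -1632.01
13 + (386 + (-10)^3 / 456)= 22618 / 57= 396.81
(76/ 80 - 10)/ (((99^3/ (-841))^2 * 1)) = -128017861/ 18829602988020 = -0.00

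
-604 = -604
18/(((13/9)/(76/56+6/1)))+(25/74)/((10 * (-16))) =19755769/215488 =91.68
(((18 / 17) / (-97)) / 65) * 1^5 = -0.00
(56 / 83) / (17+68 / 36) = 252 / 7055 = 0.04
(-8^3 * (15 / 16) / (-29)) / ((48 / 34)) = 340 / 29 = 11.72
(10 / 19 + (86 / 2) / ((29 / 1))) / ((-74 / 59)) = -1.60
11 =11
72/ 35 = 2.06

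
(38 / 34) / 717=0.00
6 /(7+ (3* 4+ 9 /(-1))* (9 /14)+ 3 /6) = 7 /11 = 0.64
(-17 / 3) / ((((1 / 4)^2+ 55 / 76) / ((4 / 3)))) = -20672 / 2151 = -9.61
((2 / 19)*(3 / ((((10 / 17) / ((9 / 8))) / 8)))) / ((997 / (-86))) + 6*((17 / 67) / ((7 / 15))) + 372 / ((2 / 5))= 41438242194 / 44421335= 932.85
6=6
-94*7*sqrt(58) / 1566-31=-31-329*sqrt(58) / 783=-34.20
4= 4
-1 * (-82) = 82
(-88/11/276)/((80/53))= -53/2760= -0.02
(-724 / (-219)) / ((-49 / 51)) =-12308 / 3577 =-3.44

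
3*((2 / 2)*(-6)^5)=-23328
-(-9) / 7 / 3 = 3 / 7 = 0.43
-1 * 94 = -94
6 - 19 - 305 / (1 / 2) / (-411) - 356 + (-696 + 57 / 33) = -4800346 / 4521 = -1061.79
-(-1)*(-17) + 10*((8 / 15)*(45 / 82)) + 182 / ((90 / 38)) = 115813 / 1845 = 62.77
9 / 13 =0.69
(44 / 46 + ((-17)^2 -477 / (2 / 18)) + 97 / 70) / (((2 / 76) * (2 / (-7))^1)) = 122410711 / 230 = 532220.48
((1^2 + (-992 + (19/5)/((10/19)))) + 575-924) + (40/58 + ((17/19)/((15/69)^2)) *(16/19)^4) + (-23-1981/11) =-1525.66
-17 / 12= -1.42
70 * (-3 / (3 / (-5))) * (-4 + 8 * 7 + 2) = 18900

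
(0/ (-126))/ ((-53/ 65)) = 0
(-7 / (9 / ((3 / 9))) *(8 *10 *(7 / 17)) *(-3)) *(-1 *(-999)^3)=434250195120 / 17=25544129124.71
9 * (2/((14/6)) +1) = 117/7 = 16.71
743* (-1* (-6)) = 4458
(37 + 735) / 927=772 / 927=0.83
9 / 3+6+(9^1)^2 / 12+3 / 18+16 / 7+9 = 2285 / 84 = 27.20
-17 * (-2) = 34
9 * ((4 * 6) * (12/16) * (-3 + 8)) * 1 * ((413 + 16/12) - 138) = 223830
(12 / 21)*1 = 4 / 7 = 0.57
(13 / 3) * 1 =13 / 3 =4.33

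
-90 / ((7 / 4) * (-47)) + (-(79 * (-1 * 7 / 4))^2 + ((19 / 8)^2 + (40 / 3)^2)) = -18928.55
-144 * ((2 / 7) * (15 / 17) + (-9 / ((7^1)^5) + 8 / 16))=-30922056 / 285719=-108.23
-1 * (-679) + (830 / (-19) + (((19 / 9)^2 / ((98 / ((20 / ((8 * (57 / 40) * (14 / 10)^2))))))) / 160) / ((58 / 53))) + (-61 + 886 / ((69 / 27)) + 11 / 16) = 218080605944561 / 236607140448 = 921.70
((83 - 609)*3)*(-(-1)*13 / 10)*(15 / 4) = -30771 / 4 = -7692.75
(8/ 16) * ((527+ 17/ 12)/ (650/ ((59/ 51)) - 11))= 374119/ 780024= 0.48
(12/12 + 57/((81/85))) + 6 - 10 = 1534/27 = 56.81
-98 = -98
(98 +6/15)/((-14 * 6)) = -41/35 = -1.17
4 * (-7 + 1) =-24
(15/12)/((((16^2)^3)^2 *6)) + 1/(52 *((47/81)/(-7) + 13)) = 0.00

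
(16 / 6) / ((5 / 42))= 112 / 5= 22.40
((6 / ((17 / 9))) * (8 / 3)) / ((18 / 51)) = 24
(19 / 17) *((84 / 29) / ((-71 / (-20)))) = 31920 / 35003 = 0.91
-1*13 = -13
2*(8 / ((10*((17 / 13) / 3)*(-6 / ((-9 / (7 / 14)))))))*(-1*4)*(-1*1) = 3744 / 85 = 44.05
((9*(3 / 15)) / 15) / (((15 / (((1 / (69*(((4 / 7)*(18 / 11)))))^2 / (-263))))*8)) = -5929 / 6491109312000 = -0.00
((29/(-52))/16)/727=-29/604864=-0.00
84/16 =21/4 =5.25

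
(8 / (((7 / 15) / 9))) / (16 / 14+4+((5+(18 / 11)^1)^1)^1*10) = 5940 / 2753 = 2.16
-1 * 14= -14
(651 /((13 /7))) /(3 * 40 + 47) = 4557 /2171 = 2.10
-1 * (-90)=90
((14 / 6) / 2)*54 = 63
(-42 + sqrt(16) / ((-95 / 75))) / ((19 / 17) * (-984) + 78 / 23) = 55913 / 1357493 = 0.04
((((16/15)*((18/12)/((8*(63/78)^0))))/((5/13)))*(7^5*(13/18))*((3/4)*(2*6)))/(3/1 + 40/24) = 12173.07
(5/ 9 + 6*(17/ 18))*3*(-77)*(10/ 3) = -43120/ 9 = -4791.11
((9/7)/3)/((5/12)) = 36/35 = 1.03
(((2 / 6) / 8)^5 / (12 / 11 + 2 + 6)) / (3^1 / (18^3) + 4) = 1 / 289587200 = 0.00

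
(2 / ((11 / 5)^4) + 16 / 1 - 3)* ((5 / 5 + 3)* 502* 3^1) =1154095992 / 14641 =78826.31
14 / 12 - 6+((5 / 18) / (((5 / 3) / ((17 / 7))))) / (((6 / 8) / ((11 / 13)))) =-7169 / 1638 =-4.38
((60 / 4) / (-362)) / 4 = -15 / 1448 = -0.01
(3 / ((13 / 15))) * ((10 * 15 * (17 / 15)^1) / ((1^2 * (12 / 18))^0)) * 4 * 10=306000 / 13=23538.46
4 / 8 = 1 / 2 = 0.50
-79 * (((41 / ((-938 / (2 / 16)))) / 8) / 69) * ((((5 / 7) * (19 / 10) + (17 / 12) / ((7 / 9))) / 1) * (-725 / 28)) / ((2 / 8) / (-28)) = 208996475 / 28995456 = 7.21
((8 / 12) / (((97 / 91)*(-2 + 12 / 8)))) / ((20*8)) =-91 / 11640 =-0.01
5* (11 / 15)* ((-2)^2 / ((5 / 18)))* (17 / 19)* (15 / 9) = 1496 / 19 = 78.74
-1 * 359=-359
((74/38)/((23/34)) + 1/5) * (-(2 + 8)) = -30.79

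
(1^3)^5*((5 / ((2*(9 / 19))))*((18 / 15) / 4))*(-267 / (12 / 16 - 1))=1691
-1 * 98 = -98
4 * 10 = 40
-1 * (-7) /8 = 7 /8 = 0.88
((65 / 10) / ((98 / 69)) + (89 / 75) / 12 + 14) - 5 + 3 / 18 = 152609 / 11025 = 13.84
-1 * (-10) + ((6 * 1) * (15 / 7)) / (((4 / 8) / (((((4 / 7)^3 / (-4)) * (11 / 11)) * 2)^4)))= 969078847750 / 96889010407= 10.00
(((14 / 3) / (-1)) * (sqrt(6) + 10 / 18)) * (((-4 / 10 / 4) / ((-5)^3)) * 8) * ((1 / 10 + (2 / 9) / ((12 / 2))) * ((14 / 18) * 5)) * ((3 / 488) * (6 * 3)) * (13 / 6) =-0.01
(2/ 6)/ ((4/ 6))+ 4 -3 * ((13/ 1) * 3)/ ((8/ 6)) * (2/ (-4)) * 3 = 1089/ 8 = 136.12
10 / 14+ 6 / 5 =67 / 35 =1.91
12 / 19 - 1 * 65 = -1223 / 19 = -64.37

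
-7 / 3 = -2.33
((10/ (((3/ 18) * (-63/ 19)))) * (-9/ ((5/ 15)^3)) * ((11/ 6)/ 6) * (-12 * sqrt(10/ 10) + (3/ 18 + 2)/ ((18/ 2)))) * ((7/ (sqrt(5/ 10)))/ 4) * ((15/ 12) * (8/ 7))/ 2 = -3317875 * sqrt(2)/ 168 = -27929.67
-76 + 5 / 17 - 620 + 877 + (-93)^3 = -13670987 / 17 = -804175.71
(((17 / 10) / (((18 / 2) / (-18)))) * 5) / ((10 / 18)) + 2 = -143 / 5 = -28.60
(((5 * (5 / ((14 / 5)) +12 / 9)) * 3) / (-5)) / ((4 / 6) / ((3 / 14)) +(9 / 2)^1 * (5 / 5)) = -1179 / 959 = -1.23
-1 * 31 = -31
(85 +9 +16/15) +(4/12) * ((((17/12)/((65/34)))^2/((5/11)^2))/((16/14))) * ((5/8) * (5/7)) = 2786356921/29203200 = 95.41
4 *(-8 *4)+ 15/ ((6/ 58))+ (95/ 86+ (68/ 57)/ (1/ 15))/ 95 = 533991/ 31046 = 17.20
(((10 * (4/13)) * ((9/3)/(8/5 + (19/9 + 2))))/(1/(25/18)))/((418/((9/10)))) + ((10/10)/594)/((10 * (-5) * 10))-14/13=-20212452479/18853263000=-1.07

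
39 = 39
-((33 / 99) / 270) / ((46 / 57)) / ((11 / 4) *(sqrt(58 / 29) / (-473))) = 817 *sqrt(2) / 6210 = 0.19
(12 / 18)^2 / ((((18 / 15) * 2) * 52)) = 5 / 1404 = 0.00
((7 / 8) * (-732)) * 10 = -6405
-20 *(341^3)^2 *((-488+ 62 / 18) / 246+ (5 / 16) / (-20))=1105767455495118555095 / 17712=62430411895614191.23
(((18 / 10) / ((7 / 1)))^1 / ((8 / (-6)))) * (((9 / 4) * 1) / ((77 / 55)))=-243 / 784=-0.31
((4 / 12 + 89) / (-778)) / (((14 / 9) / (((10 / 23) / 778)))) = -1005 / 24362681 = -0.00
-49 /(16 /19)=-931 /16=-58.19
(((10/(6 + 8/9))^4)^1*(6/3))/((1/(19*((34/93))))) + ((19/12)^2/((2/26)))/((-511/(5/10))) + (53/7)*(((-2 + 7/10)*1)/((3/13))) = 400288202075257/21066474471840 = 19.00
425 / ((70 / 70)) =425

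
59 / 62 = 0.95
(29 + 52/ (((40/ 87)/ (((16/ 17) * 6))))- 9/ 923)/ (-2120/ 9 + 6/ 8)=-2.84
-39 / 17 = -2.29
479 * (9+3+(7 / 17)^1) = 101069 / 17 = 5945.24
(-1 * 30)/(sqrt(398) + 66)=-990/1979 + 15 * sqrt(398)/1979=-0.35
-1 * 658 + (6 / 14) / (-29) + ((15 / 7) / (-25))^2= -23375714 / 35525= -658.01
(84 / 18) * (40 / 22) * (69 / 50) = 644 / 55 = 11.71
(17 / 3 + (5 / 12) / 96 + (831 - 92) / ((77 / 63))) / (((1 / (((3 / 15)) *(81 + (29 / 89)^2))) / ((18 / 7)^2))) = 4471674818607 / 68310704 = 65460.82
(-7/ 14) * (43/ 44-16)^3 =288804781/ 170368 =1695.18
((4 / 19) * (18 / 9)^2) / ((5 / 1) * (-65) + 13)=-2 / 741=-0.00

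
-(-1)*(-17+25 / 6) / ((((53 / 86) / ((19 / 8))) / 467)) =-29378503 / 1272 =-23096.31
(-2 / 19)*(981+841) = -3644 / 19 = -191.79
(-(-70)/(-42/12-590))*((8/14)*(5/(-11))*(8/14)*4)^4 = -209715200000/14312244265781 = -0.01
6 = 6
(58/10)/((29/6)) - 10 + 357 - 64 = 1421/5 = 284.20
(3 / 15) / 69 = 1 / 345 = 0.00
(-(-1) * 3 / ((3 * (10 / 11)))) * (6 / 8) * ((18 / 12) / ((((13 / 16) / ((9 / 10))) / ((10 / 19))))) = 891 / 1235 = 0.72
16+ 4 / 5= 84 / 5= 16.80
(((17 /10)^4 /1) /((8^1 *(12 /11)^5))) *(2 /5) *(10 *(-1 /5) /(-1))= 13451140571 /24883200000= 0.54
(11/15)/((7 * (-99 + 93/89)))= -979/915390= -0.00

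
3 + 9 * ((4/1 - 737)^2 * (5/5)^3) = 4835604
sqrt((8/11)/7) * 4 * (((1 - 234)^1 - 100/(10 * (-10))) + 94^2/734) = -645808 * sqrt(154)/28259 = -283.60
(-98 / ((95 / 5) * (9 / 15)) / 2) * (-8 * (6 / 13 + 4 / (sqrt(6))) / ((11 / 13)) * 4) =340.47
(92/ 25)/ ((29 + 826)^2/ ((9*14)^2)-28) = 18032/ 88425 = 0.20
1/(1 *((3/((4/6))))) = 2/9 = 0.22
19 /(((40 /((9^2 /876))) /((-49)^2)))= 1231713 /11680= 105.45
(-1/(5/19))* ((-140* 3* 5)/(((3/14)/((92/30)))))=342608/3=114202.67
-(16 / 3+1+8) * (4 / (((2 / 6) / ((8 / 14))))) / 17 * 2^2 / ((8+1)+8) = -2752 / 2023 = -1.36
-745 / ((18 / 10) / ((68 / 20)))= -12665 / 9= -1407.22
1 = 1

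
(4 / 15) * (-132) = -176 / 5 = -35.20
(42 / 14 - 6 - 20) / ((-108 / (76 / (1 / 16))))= 6992 / 27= 258.96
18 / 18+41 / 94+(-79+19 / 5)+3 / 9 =-103537 / 1410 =-73.43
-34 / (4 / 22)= -187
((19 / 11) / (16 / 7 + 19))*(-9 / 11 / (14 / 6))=-513 / 18029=-0.03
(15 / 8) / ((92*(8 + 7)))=1 / 736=0.00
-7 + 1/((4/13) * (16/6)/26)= 395/16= 24.69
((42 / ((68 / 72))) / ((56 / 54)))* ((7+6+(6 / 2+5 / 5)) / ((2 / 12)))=4374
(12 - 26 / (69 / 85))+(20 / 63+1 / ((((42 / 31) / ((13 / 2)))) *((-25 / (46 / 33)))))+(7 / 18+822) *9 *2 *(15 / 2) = 111002.52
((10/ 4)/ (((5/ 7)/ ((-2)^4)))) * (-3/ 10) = -84/ 5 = -16.80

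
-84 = -84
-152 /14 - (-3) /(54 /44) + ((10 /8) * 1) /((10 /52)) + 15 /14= -53 /63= -0.84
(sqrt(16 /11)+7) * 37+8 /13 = 148 * sqrt(11) /11+3375 /13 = 304.24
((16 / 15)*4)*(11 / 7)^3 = 85184 / 5145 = 16.56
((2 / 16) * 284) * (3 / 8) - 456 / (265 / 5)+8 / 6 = 15371 / 2544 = 6.04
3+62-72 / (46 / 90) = -1745 / 23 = -75.87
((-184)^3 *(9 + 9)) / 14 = -56065536 / 7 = -8009362.29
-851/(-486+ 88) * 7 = 5957/398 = 14.97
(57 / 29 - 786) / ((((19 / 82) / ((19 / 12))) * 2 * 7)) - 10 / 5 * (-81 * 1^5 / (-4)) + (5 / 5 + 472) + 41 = 73743 / 812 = 90.82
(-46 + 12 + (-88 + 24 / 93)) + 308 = 5774 / 31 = 186.26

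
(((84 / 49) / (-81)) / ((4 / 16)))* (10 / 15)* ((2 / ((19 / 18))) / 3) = -128 / 3591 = -0.04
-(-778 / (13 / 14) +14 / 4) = 21693 / 26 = 834.35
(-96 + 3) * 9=-837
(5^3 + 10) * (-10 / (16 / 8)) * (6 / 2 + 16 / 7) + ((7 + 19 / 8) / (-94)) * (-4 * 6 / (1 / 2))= -1172250 / 329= -3563.07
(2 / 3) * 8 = 5.33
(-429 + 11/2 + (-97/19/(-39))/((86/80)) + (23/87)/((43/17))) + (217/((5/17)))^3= 30925655262967717/77002250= 401620150.88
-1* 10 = -10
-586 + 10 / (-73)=-42788 / 73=-586.14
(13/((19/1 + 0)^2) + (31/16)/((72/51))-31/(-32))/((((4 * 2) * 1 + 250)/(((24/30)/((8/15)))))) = 329531/23843328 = 0.01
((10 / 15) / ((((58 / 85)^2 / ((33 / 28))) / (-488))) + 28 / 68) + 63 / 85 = -411500949 / 500395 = -822.35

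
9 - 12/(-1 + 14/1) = 105/13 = 8.08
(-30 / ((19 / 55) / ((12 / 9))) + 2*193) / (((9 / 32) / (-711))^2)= 32810285056 / 19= 1726857108.21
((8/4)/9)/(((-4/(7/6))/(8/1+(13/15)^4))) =-3034927/5467500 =-0.56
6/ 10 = 3/ 5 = 0.60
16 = 16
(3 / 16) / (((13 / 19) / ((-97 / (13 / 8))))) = -5529 / 338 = -16.36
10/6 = 5/3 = 1.67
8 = 8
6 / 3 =2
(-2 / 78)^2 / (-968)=-1 / 1472328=-0.00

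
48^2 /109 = 2304 /109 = 21.14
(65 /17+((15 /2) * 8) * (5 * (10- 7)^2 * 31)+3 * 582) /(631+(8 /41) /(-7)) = 416909689 /3078513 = 135.43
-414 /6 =-69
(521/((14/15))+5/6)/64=2935/336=8.74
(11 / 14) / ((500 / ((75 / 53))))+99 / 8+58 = 522199 / 7420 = 70.38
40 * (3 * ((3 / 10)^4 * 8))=972 / 125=7.78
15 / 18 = 5 / 6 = 0.83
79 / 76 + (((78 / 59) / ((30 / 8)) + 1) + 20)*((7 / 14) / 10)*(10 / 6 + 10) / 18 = 2096237 / 1210680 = 1.73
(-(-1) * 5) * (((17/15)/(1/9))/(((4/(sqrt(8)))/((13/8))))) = 58.60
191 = 191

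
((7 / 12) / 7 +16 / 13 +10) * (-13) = -1765 / 12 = -147.08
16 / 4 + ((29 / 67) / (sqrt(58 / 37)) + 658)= 662.35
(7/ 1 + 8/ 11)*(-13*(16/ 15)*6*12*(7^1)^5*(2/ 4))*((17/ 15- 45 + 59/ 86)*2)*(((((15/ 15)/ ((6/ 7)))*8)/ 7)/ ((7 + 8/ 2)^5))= 52966469360896/ 1142656845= 46353.78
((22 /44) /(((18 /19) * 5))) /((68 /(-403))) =-7657 /12240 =-0.63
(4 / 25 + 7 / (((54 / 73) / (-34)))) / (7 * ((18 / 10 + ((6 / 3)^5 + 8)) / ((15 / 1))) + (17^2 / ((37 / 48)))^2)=-297164723 / 129909884823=-0.00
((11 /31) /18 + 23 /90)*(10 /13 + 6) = 1.86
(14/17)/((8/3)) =21/68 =0.31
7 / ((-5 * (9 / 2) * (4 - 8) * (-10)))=-7 / 900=-0.01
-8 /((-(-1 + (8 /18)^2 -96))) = -648 /7841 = -0.08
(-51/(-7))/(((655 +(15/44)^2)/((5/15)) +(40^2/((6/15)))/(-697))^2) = 92863797252864/48945581998781160175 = 0.00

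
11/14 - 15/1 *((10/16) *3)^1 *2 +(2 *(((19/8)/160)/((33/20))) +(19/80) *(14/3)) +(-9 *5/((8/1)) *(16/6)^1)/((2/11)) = -5057531/36960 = -136.84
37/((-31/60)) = -2220/31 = -71.61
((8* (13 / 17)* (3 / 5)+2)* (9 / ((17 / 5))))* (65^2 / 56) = 9164025 / 8092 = 1132.48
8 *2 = 16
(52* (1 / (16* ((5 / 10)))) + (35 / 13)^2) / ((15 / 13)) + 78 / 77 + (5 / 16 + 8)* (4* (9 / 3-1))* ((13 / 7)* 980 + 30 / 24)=4849887177 / 40040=121126.05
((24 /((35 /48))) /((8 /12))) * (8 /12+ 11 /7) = 27072 /245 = 110.50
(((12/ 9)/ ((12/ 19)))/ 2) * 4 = 38/ 9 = 4.22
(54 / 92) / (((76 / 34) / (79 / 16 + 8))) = 4131 / 1216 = 3.40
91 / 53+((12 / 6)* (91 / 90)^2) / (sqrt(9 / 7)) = 91 / 53+8281* sqrt(7) / 12150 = 3.52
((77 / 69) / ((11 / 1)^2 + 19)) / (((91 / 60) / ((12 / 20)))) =33 / 10465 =0.00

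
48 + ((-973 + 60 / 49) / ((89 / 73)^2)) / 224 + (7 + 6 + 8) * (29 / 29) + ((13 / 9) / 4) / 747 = 66.08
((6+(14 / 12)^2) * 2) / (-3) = -4.91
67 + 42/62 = 2098/31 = 67.68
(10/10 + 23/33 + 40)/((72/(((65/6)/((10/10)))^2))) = 181675/2673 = 67.97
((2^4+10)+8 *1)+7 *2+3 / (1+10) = 531 / 11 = 48.27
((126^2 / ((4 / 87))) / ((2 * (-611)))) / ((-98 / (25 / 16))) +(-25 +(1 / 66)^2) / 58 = 5031484363 / 1234943424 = 4.07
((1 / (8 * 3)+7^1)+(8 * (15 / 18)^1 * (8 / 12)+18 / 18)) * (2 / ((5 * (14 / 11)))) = 9889 / 2520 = 3.92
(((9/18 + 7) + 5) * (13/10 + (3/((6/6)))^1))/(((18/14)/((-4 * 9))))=-1505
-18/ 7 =-2.57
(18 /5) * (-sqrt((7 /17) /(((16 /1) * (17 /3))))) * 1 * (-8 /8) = 9 * sqrt(21) /170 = 0.24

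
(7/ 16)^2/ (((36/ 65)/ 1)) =3185/ 9216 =0.35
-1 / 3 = -0.33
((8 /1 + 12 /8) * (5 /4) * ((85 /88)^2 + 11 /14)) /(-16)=-8850865 /6938624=-1.28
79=79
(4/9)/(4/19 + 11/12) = 0.39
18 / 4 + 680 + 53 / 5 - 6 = 6891 / 10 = 689.10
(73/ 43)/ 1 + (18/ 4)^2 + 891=912.95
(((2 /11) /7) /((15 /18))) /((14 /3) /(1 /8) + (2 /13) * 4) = 117 /142450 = 0.00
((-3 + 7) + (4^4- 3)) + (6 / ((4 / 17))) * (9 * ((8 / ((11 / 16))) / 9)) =6091 / 11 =553.73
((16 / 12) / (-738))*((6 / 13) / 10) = -2 / 23985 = -0.00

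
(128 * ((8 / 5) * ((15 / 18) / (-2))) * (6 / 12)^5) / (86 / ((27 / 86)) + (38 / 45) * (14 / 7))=-45 / 4651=-0.01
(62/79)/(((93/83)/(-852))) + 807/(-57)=-916987/1501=-610.92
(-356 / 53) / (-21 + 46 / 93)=33108 / 101071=0.33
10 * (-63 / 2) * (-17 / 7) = 765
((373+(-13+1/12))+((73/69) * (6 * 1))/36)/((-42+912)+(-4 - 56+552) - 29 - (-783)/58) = 298295/1114902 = 0.27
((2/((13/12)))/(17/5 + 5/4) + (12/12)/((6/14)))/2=3301/2418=1.37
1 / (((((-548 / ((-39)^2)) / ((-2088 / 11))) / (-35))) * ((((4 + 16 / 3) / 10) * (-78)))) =763425 / 3014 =253.29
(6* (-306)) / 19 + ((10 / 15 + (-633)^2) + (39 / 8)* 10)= 91346327 / 228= 400641.79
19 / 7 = 2.71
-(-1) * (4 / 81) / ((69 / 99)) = 0.07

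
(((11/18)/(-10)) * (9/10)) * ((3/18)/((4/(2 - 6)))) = 11/1200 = 0.01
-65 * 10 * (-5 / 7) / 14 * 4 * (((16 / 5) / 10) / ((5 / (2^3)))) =3328 / 49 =67.92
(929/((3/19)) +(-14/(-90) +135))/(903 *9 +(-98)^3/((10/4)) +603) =-8737/533826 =-0.02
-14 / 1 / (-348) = 7 / 174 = 0.04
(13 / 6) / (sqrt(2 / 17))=13 *sqrt(34) / 12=6.32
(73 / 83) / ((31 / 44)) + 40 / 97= 414484 / 249581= 1.66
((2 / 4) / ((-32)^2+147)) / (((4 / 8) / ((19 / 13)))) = 19 / 15223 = 0.00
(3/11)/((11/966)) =2898/121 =23.95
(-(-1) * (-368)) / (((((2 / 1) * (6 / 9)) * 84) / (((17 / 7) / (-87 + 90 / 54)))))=1173 / 12544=0.09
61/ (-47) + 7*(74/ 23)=22943/ 1081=21.22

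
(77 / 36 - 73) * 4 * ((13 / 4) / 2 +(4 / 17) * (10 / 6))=-2099473 / 3672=-571.75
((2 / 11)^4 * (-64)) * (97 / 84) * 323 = -8020736 / 307461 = -26.09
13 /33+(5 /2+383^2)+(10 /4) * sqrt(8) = 5 * sqrt(2)+9681665 /66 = 146698.97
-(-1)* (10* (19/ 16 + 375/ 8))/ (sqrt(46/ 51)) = 3845* sqrt(2346)/ 368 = 506.07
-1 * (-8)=8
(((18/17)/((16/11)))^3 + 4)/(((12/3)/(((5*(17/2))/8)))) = 55160615/9469952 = 5.82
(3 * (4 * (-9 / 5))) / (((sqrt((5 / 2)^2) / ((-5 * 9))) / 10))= 3888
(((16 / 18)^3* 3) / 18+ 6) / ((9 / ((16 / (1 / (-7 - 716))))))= -51585568 / 6561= -7862.46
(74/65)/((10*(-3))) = -37/975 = -0.04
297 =297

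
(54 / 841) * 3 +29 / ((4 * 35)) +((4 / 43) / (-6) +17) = 264040241 / 15188460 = 17.38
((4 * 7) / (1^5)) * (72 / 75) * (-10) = -1344 / 5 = -268.80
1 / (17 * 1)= 1 / 17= 0.06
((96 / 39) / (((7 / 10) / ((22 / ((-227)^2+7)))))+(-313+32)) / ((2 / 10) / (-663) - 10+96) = -21002756505 / 6427901683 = -3.27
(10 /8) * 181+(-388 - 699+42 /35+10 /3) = -856.22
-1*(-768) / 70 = 384 / 35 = 10.97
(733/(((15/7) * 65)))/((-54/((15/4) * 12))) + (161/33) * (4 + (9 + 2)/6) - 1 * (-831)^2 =-493733902/715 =-690536.93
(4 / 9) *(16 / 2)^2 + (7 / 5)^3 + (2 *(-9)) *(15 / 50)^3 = 138161 / 4500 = 30.70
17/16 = 1.06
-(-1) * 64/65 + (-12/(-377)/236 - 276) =-30585821/111215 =-275.02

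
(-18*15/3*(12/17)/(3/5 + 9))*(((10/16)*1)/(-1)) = 4.14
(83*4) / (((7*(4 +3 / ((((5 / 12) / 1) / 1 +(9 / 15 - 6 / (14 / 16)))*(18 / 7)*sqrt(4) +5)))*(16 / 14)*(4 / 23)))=5854903 / 95204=61.50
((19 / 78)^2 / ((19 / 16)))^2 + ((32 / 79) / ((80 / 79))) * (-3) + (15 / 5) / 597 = -2744934229 / 2301873795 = -1.19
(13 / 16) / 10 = 13 / 160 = 0.08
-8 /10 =-4 /5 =-0.80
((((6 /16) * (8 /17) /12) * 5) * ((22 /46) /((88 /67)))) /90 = 67 /225216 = 0.00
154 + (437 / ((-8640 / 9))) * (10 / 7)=153.35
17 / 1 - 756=-739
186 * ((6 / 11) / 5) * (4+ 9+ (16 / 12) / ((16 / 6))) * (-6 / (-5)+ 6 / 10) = 135594 / 275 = 493.07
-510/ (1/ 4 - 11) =2040/ 43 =47.44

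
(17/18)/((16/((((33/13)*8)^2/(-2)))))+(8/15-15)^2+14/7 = 7571266/38025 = 199.11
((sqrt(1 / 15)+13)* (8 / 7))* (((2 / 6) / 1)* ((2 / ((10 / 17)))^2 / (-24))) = -3757 / 1575 - 289* sqrt(15) / 23625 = -2.43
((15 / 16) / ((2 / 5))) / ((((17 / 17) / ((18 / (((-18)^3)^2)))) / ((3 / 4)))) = 25 / 26873856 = 0.00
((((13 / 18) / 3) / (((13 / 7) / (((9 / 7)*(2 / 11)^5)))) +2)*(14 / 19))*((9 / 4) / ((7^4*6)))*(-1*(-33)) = 207069 / 27261542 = 0.01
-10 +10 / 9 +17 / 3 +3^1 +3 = 25 / 9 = 2.78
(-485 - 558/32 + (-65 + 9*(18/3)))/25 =-1643/80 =-20.54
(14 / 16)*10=35 / 4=8.75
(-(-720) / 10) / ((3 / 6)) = 144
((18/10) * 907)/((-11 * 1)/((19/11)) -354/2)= -155097/17420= -8.90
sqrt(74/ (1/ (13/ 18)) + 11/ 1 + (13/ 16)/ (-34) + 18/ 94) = sqrt(23759071990)/ 19176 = 8.04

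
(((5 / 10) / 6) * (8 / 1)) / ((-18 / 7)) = -7 / 27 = -0.26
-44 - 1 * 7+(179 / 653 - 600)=-424924 / 653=-650.73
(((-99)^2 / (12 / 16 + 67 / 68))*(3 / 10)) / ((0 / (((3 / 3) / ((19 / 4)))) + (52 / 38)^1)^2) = 180446211 / 199420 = 904.86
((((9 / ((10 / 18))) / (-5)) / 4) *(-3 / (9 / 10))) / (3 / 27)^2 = 2187 / 10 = 218.70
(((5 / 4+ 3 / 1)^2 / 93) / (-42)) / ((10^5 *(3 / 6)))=-289 / 3124800000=-0.00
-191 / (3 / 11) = -2101 / 3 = -700.33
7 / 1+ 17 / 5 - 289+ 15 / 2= -2711 / 10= -271.10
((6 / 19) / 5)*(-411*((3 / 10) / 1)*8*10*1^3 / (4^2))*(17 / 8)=-62883 / 760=-82.74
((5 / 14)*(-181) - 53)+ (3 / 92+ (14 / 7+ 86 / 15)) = -1061411 / 9660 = -109.88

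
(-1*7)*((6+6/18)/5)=-133/15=-8.87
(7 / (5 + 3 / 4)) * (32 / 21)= 1.86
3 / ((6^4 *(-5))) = -1 / 2160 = -0.00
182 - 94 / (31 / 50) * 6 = -22558 / 31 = -727.68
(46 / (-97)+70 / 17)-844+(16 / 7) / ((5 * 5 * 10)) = -1212516308 / 1442875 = -840.35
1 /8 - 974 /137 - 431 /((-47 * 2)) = -123597 /51512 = -2.40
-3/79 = -0.04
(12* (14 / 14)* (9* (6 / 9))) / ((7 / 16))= 1152 / 7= 164.57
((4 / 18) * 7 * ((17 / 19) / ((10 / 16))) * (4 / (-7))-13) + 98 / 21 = -8213 / 855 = -9.61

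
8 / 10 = 4 / 5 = 0.80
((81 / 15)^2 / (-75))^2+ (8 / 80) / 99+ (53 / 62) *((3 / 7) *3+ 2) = 24847534042 / 8391796875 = 2.96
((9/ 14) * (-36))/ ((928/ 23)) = -1863/ 3248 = -0.57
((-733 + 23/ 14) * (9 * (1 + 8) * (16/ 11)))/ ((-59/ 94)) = 623677968/ 4543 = 137283.29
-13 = -13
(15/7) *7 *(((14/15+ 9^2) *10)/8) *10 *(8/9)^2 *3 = 983200/27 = 36414.81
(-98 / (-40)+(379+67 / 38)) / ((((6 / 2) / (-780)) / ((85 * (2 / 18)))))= -160911205 / 171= -941001.20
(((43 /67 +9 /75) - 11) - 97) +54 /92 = -8217479 /77050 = -106.65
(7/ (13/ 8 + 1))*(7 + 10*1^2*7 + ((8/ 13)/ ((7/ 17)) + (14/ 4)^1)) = 59692/ 273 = 218.65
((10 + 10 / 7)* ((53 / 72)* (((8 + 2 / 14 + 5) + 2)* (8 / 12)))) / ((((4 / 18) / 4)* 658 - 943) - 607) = -2120 / 37779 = -0.06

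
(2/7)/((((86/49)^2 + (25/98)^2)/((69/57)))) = 63112/573971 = 0.11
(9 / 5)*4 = 36 / 5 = 7.20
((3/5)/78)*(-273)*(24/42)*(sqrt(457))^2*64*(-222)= 38958336/5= 7791667.20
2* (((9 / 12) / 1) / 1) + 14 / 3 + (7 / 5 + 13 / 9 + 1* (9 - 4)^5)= 282061 / 90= 3134.01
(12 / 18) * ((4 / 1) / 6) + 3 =31 / 9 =3.44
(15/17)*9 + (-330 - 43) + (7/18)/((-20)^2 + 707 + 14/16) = -495033526/1356039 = -365.06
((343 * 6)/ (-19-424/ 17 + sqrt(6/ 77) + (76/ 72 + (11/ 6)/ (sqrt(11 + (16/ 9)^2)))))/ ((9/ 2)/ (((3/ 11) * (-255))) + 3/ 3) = 3151727104680/ (53 * (-1159010237 + 350982 * sqrt(462) + 388773 * sqrt(1147))) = -52.24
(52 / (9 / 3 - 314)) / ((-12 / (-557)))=-7241 / 933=-7.76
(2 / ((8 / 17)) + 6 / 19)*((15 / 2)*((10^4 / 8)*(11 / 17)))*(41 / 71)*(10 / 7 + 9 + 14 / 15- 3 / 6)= 223106035625 / 1284248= 173725.04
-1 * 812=-812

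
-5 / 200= -1 / 40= -0.02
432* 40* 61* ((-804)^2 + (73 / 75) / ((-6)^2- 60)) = 3406870672656 / 5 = 681374134531.20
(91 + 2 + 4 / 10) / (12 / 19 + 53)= 8873 / 5095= 1.74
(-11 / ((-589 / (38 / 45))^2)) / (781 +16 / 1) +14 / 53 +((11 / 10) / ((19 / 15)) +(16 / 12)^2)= 9090994299109 / 3123677596950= 2.91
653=653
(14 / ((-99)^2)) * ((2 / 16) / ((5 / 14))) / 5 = 49 / 490050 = 0.00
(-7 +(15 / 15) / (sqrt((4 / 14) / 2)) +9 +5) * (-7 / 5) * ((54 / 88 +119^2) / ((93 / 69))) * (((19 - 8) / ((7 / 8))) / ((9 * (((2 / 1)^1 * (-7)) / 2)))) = 28663106 * sqrt(7) / 9765 +28663106 / 1395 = 28313.08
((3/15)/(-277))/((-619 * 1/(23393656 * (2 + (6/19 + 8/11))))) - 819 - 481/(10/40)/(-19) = -10338625999/16288985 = -634.70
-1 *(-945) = 945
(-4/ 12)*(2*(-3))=2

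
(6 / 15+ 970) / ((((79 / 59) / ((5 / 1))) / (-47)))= -13454596 / 79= -170311.34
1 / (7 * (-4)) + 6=167 / 28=5.96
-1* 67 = -67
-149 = -149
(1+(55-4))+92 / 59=3160 / 59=53.56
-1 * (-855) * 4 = 3420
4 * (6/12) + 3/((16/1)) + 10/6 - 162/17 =-4631/816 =-5.68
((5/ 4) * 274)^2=469225/ 4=117306.25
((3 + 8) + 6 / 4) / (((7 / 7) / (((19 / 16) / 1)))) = 14.84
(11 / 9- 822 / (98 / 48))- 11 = -181864 / 441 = -412.39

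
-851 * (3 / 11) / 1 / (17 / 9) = -22977 / 187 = -122.87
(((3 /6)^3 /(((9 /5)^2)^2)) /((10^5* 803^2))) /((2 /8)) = 1 /1353789391680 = 0.00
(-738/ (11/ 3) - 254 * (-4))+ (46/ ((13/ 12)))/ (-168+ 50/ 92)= 897166406/ 1101529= 814.47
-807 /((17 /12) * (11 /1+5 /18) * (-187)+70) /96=7263 /2520868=0.00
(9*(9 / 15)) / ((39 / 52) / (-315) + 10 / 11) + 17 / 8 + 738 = 25002653 / 33512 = 746.08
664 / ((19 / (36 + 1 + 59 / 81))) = 2029184 / 1539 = 1318.51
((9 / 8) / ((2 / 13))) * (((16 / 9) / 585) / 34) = 1 / 1530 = 0.00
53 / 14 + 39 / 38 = 640 / 133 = 4.81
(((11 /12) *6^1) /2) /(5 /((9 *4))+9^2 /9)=99 /329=0.30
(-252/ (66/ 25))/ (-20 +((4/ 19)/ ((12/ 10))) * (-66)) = 133/ 44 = 3.02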